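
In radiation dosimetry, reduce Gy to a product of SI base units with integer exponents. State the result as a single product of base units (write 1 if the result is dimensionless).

Gy = J/kg (absorbed dose = energy per mass),
    = m²·s⁻².

m²·s⁻²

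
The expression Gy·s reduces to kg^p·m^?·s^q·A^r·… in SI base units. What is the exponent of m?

Gy = J/kg (absorbed dose = energy per mass),
    = m²·s⁻².
Combining: Gy·s = (m²·s⁻²) · s = m²·s⁻¹.
The exponent of m is 2.

2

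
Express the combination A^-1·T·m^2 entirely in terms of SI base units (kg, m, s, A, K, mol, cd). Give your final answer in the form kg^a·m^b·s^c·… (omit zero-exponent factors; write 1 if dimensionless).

T = Wb/m² (flux density = flux per area),
    = kg·s⁻²·A⁻¹.
Combining: A⁻¹·T·m² = A⁻¹ · (kg·s⁻²·A⁻¹) · m² = kg·m²·s⁻²·A⁻².

kg·m²·s⁻²·A⁻²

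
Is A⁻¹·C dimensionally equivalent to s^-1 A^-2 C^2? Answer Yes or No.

Yes

Left side:
  C = A·s = s·A (charge = current × time).
  Combining: A⁻¹·C = A⁻¹ · (s·A) = s.
Right side:
  C = s·A.
  So C² = s²·A².
  Combining: s⁻¹·A⁻²·C² = s⁻¹ · A⁻² · (s²·A²) = s.
Both reduce to s.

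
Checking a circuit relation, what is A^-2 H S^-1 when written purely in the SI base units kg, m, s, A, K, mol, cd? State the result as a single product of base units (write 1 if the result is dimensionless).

kg²·m⁴·s⁻⁵·A⁻⁶

H = kg·m²·s⁻²·A⁻².
S = kg⁻¹·m⁻²·s³·A².
So S⁻¹ = kg·m²·s⁻³·A⁻².
Combining: A⁻²·H·S⁻¹ = A⁻² · (kg·m²·s⁻²·A⁻²) · (kg·m²·s⁻³·A⁻²) = kg²·m⁴·s⁻⁵·A⁻⁶.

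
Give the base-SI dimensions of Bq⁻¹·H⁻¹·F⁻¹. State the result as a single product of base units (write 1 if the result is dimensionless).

s⁻¹

Bq = 1/s = s⁻¹ (activity is decays per second).
So Bq⁻¹ = s.
H = Wb/A (inductance = flux per current),
    = kg·m²·s⁻²·A⁻².
So H⁻¹ = kg⁻¹·m⁻²·s²·A².
F = C/V (capacitance = charge per voltage),
    = A·s/(kg·m²·s⁻³·A⁻¹) (substituting C and V),
    = kg⁻¹·m⁻²·s⁴·A².
So F⁻¹ = kg·m²·s⁻⁴·A⁻².
Combining: Bq⁻¹·H⁻¹·F⁻¹ = s · (kg⁻¹·m⁻²·s²·A²) · (kg·m²·s⁻⁴·A⁻²) = s⁻¹.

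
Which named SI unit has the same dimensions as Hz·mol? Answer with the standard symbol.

kat

Hz = s⁻¹.
Combining: Hz·mol = s⁻¹ · mol = s⁻¹·mol.
s⁻¹·mol is the base-SI form of the katal.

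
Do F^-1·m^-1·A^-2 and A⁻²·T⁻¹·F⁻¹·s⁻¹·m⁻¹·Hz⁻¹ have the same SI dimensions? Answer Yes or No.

Left side:
  F = C/V (capacitance = charge per voltage),
      = A·s/(kg·m²·s⁻³·A⁻¹) (substituting C and V),
      = kg⁻¹·m⁻²·s⁴·A².
  So F⁻¹ = kg·m²·s⁻⁴·A⁻².
  Combining: F⁻¹·m⁻¹·A⁻² = (kg·m²·s⁻⁴·A⁻²) · m⁻¹ · A⁻² = kg·m·s⁻⁴·A⁻⁴.
Right side:
  T = Wb/m² (flux density = flux per area),
      = kg·s⁻²·A⁻¹.
  So T⁻¹ = kg⁻¹·s²·A.
  F = C/V (capacitance = charge per voltage),
      = A·s/(kg·m²·s⁻³·A⁻¹) (substituting C and V),
      = kg⁻¹·m⁻²·s⁴·A².
  So F⁻¹ = kg·m²·s⁻⁴·A⁻².
  Hz = 1/s = s⁻¹ (frequency is cycles per second).
  So Hz⁻¹ = s.
  Combining: A⁻²·T⁻¹·F⁻¹·s⁻¹·m⁻¹·Hz⁻¹ = A⁻² · (kg⁻¹·s²·A) · (kg·m²·s⁻⁴·A⁻²) · s⁻¹ · m⁻¹ · s = m·s⁻²·A⁻³.
Left is kg·m·s⁻⁴·A⁻⁴; right is m·s⁻²·A⁻³ — different.

No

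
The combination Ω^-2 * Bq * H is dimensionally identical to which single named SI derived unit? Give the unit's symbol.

S

Ω = kg·m²·s⁻³·A⁻².
So Ω⁻² = kg⁻²·m⁻⁴·s⁶·A⁴.
Bq = s⁻¹.
H = kg·m²·s⁻²·A⁻².
Combining: Ω⁻²·Bq·H = (kg⁻²·m⁻⁴·s⁶·A⁴) · s⁻¹ · (kg·m²·s⁻²·A⁻²) = kg⁻¹·m⁻²·s³·A².
kg⁻¹·m⁻²·s³·A² is the base-SI form of the siemens.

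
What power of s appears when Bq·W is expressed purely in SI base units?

-4

Bq = s⁻¹.
W = kg·m²·s⁻³.
Combining: Bq·W = s⁻¹ · (kg·m²·s⁻³) = kg·m²·s⁻⁴.
The exponent of s is -4.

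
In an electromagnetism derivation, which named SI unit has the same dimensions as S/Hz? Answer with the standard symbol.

F

S = kg⁻¹·m⁻²·s³·A².
Hz = s⁻¹.
So Hz⁻¹ = s.
Combining: S·Hz⁻¹ = (kg⁻¹·m⁻²·s³·A²) · s = kg⁻¹·m⁻²·s⁴·A².
kg⁻¹·m⁻²·s⁴·A² is the base-SI form of the farad.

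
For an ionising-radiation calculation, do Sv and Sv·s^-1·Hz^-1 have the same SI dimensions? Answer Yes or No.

Yes

Left side:
  Sv = J/kg (equivalent dose = energy per mass),
      = m²·s⁻².
Right side:
  Sv = J/kg (equivalent dose = energy per mass),
      = m²·s⁻².
  Hz = 1/s = s⁻¹ (frequency is cycles per second).
  So Hz⁻¹ = s.
  Combining: Sv·s⁻¹·Hz⁻¹ = (m²·s⁻²) · s⁻¹ · s = m²·s⁻².
Both reduce to m²·s⁻².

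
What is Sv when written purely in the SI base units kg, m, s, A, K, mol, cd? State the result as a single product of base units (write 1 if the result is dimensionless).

Sv = J/kg (equivalent dose = energy per mass),
    = m²·s⁻².

m²·s⁻²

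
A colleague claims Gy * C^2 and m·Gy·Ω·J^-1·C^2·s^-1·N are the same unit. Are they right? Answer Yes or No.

Left side:
  Gy = m²·s⁻².
  C = s·A.
  So C² = s²·A².
  Combining: Gy·C² = (m²·s⁻²) · (s²·A²) = m²·A².
Right side:
  Gy = J/kg (absorbed dose = energy per mass),
      = m²·s⁻².
  Ω = V/A (resistance = voltage per current),
      = kg·m²·s⁻³·A⁻².
  J = N·m (work = force × distance),
      = kg·m²·s⁻².
  So J⁻¹ = kg⁻¹·m⁻²·s².
  C = A·s = s·A (charge = current × time).
  So C² = s²·A².
  N = kg·m/s² = kg·m·s⁻² (force = mass × acceleration).
  Combining: m·Gy·Ω·J⁻¹·C²·s⁻¹·N = m · (m²·s⁻²) · (kg·m²·s⁻³·A⁻²) · (kg⁻¹·m⁻²·s²) · (s²·A²) · s⁻¹ · (kg·m·s⁻²) = kg·m⁴·s⁻⁴.
Left is m²·A²; right is kg·m⁴·s⁻⁴ — different.

No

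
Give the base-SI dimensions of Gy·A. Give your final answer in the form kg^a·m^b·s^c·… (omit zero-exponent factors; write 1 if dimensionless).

Gy = J/kg (absorbed dose = energy per mass),
    = m²·s⁻².
Combining: Gy·A = (m²·s⁻²) · A = m²·s⁻²·A.

m²·s⁻²·A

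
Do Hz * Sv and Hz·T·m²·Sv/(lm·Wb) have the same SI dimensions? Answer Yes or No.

No

Left side:
  Hz = 1/s = s⁻¹ (frequency is cycles per second).
  Sv = J/kg (equivalent dose = energy per mass),
      = m²·s⁻².
  Combining: Hz·Sv = s⁻¹ · (m²·s⁻²) = m²·s⁻³.
Right side:
  lm = cd·sr = cd (luminous flux; sr is dimensionless).
  So lm⁻¹ = cd⁻¹.
  Wb = V·s (flux: a volt is a weber per second),
      = kg·m²·s⁻²·A⁻¹.
  So Wb⁻¹ = kg⁻¹·m⁻²·s²·A.
  Hz = 1/s = s⁻¹ (frequency is cycles per second).
  T = Wb/m² (flux density = flux per area),
      = kg·s⁻²·A⁻¹.
  Sv = J/kg (equivalent dose = energy per mass),
      = m²·s⁻².
  Combining: lm⁻¹·Wb⁻¹·Hz·T·m²·Sv = cd⁻¹ · (kg⁻¹·m⁻²·s²·A) · s⁻¹ · (kg·s⁻²·A⁻¹) · m² · (m²·s⁻²) = m²·s⁻³·cd⁻¹.
Left is m²·s⁻³; right is m²·s⁻³·cd⁻¹ — different.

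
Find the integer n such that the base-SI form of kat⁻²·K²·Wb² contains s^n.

kat = s⁻¹·mol.
So kat⁻² = s²·mol⁻².
Wb = kg·m²·s⁻²·A⁻¹.
So Wb² = kg²·m⁴·s⁻⁴·A⁻².
Combining: kat⁻²·K²·Wb² = (s²·mol⁻²) · K² · (kg²·m⁴·s⁻⁴·A⁻²) = kg²·m⁴·s⁻²·A⁻²·K²·mol⁻².
The exponent of s is -2.

-2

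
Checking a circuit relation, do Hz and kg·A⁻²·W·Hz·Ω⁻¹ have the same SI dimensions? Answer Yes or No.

No

Left side:
  Hz = 1/s = s⁻¹ (frequency is cycles per second).
Right side:
  W = J/s (power = energy per time),
      = kg·m²·s⁻³.
  Hz = 1/s = s⁻¹ (frequency is cycles per second).
  Ω = V/A (resistance = voltage per current),
      = kg·m²·s⁻³·A⁻².
  So Ω⁻¹ = kg⁻¹·m⁻²·s³·A².
  Combining: kg·A⁻²·W·Hz·Ω⁻¹ = kg · A⁻² · (kg·m²·s⁻³) · s⁻¹ · (kg⁻¹·m⁻²·s³·A²) = kg·s⁻¹.
Left is s⁻¹; right is kg·s⁻¹ — different.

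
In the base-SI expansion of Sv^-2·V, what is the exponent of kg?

Sv = J/kg (equivalent dose = energy per mass),
    = m²·s⁻².
So Sv⁻² = m⁻⁴·s⁴.
V = W/A (potential = power per current),
    = kg·m²·s⁻³·A⁻¹.
Combining: Sv⁻²·V = (m⁻⁴·s⁴) · (kg·m²·s⁻³·A⁻¹) = kg·m⁻²·s·A⁻¹.
The exponent of kg is 1.

1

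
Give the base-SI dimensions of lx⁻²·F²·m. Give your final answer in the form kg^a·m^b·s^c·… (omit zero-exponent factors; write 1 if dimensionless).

lx = lm/m² (illuminance = luminous flux per area),
    = m⁻²·cd.
So lx⁻² = m⁴·cd⁻².
F = C/V (capacitance = charge per voltage),
    = A·s/(kg·m²·s⁻³·A⁻¹) (substituting C and V),
    = kg⁻¹·m⁻²·s⁴·A².
So F² = kg⁻²·m⁻⁴·s⁸·A⁴.
Combining: lx⁻²·F²·m = (m⁴·cd⁻²) · (kg⁻²·m⁻⁴·s⁸·A⁴) · m = kg⁻²·m·s⁸·A⁴·cd⁻².

kg⁻²·m·s⁸·A⁴·cd⁻²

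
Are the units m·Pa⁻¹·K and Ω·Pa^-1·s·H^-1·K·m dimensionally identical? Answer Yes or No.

Yes

Left side:
  Pa = kg·m⁻¹·s⁻².
  So Pa⁻¹ = kg⁻¹·m·s².
  Combining: m·Pa⁻¹·K = m · (kg⁻¹·m·s²) · K = kg⁻¹·m²·s²·K.
Right side:
  Ω = kg·m²·s⁻³·A⁻².
  Pa = kg·m⁻¹·s⁻².
  So Pa⁻¹ = kg⁻¹·m·s².
  H = kg·m²·s⁻²·A⁻².
  So H⁻¹ = kg⁻¹·m⁻²·s²·A².
  Combining: Ω·Pa⁻¹·s·H⁻¹·K·m = (kg·m²·s⁻³·A⁻²) · (kg⁻¹·m·s²) · s · (kg⁻¹·m⁻²·s²·A²) · K · m = kg⁻¹·m²·s²·K.
Both reduce to kg⁻¹·m²·s²·K.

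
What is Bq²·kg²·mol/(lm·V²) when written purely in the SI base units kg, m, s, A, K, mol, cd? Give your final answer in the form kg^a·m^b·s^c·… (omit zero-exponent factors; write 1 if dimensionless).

m⁻⁴·s⁴·A²·mol·cd⁻¹

Bq = 1/s = s⁻¹ (activity is decays per second).
So Bq² = s⁻².
lm = cd·sr = cd (luminous flux; sr is dimensionless).
So lm⁻¹ = cd⁻¹.
V = W/A (potential = power per current),
    = kg·m²·s⁻³·A⁻¹.
So V⁻² = kg⁻²·m⁻⁴·s⁶·A².
Combining: Bq²·lm⁻¹·kg²·V⁻²·mol = s⁻² · cd⁻¹ · kg² · (kg⁻²·m⁻⁴·s⁶·A²) · mol = m⁻⁴·s⁴·A²·mol·cd⁻¹.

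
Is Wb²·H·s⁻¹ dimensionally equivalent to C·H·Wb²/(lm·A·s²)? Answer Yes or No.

Left side:
  Wb = kg·m²·s⁻²·A⁻¹.
  So Wb² = kg²·m⁴·s⁻⁴·A⁻².
  H = kg·m²·s⁻²·A⁻².
  Combining: Wb²·H·s⁻¹ = (kg²·m⁴·s⁻⁴·A⁻²) · (kg·m²·s⁻²·A⁻²) · s⁻¹ = kg³·m⁶·s⁻⁷·A⁻⁴.
Right side:
  lm = cd·sr = cd (luminous flux; sr is dimensionless).
  So lm⁻¹ = cd⁻¹.
  C = A·s = s·A (charge = current × time).
  H = Wb/A (inductance = flux per current),
      = kg·m²·s⁻²·A⁻².
  Wb = V·s (flux: a volt is a weber per second),
      = kg·m²·s⁻²·A⁻¹.
  So Wb² = kg²·m⁴·s⁻⁴·A⁻².
  Combining: lm⁻¹·C·A⁻¹·H·s⁻²·Wb² = cd⁻¹ · (s·A) · A⁻¹ · (kg·m²·s⁻²·A⁻²) · s⁻² · (kg²·m⁴·s⁻⁴·A⁻²) = kg³·m⁶·s⁻⁷·A⁻⁴·cd⁻¹.
Left is kg³·m⁶·s⁻⁷·A⁻⁴; right is kg³·m⁶·s⁻⁷·A⁻⁴·cd⁻¹ — different.

No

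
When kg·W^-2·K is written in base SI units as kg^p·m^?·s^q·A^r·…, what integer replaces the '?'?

W = kg·m²·s⁻³.
So W⁻² = kg⁻²·m⁻⁴·s⁶.
Combining: kg·W⁻²·K = kg · (kg⁻²·m⁻⁴·s⁶) · K = kg⁻¹·m⁻⁴·s⁶·K.
The exponent of m is -4.

-4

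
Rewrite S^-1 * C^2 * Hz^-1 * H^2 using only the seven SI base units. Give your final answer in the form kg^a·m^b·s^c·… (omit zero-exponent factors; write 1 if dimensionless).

S = 1/Ω (conductance is reciprocal resistance),
    = kg⁻¹·m⁻²·s³·A².
So S⁻¹ = kg·m²·s⁻³·A⁻².
C = A·s = s·A (charge = current × time).
So C² = s²·A².
Hz = 1/s = s⁻¹ (frequency is cycles per second).
So Hz⁻¹ = s.
H = Wb/A (inductance = flux per current),
    = kg·m²·s⁻²·A⁻².
So H² = kg²·m⁴·s⁻⁴·A⁻⁴.
Combining: S⁻¹·C²·Hz⁻¹·H² = (kg·m²·s⁻³·A⁻²) · (s²·A²) · s · (kg²·m⁴·s⁻⁴·A⁻⁴) = kg³·m⁶·s⁻⁴·A⁻⁴.

kg³·m⁶·s⁻⁴·A⁻⁴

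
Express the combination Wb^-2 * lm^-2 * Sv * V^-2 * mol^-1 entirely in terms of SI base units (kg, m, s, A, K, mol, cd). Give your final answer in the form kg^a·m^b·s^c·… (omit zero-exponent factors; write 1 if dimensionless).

Wb = V·s (flux: a volt is a weber per second),
    = kg·m²·s⁻²·A⁻¹.
So Wb⁻² = kg⁻²·m⁻⁴·s⁴·A².
lm = cd·sr = cd (luminous flux; sr is dimensionless).
So lm⁻² = cd⁻².
Sv = J/kg (equivalent dose = energy per mass),
    = m²·s⁻².
V = W/A (potential = power per current),
    = kg·m²·s⁻³·A⁻¹.
So V⁻² = kg⁻²·m⁻⁴·s⁶·A².
Combining: Wb⁻²·lm⁻²·Sv·V⁻²·mol⁻¹ = (kg⁻²·m⁻⁴·s⁴·A²) · cd⁻² · (m²·s⁻²) · (kg⁻²·m⁻⁴·s⁶·A²) · mol⁻¹ = kg⁻⁴·m⁻⁶·s⁸·A⁴·mol⁻¹·cd⁻².

kg⁻⁴·m⁻⁶·s⁸·A⁴·mol⁻¹·cd⁻²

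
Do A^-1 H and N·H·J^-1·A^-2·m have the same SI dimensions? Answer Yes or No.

Left side:
  H = Wb/A (inductance = flux per current),
      = kg·m²·s⁻²·A⁻².
  Combining: A⁻¹·H = A⁻¹ · (kg·m²·s⁻²·A⁻²) = kg·m²·s⁻²·A⁻³.
Right side:
  N = kg·m·s⁻².
  H = kg·m²·s⁻²·A⁻².
  J = kg·m²·s⁻².
  So J⁻¹ = kg⁻¹·m⁻²·s².
  Combining: N·H·J⁻¹·A⁻²·m = (kg·m·s⁻²) · (kg·m²·s⁻²·A⁻²) · (kg⁻¹·m⁻²·s²) · A⁻² · m = kg·m²·s⁻²·A⁻⁴.
Left is kg·m²·s⁻²·A⁻³; right is kg·m²·s⁻²·A⁻⁴ — different.

No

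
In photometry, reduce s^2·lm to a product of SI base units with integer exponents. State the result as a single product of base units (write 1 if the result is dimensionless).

lm = cd·sr = cd (luminous flux; sr is dimensionless).
Combining: s²·lm = s² · cd = s²·cd.

s²·cd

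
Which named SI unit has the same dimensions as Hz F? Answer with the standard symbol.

S

Hz = 1/s = s⁻¹ (frequency is cycles per second).
F = C/V (capacitance = charge per voltage),
    = A·s/(kg·m²·s⁻³·A⁻¹) (substituting C and V),
    = kg⁻¹·m⁻²·s⁴·A².
Combining: Hz·F = s⁻¹ · (kg⁻¹·m⁻²·s⁴·A²) = kg⁻¹·m⁻²·s³·A².
kg⁻¹·m⁻²·s³·A² is the base-SI form of the siemens.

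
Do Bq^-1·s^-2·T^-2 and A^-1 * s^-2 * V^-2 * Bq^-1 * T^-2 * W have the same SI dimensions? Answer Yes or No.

Left side:
  Bq = 1/s = s⁻¹ (activity is decays per second).
  So Bq⁻¹ = s.
  T = Wb/m² (flux density = flux per area),
      = kg·s⁻²·A⁻¹.
  So T⁻² = kg⁻²·s⁴·A².
  Combining: Bq⁻¹·s⁻²·T⁻² = s · s⁻² · (kg⁻²·s⁴·A²) = kg⁻²·s³·A².
Right side:
  V = W/A (potential = power per current),
      = kg·m²·s⁻³·A⁻¹.
  So V⁻² = kg⁻²·m⁻⁴·s⁶·A².
  Bq = 1/s = s⁻¹ (activity is decays per second).
  So Bq⁻¹ = s.
  T = Wb/m² (flux density = flux per area),
      = kg·s⁻²·A⁻¹.
  So T⁻² = kg⁻²·s⁴·A².
  W = J/s (power = energy per time),
      = kg·m²·s⁻³.
  Combining: A⁻¹·s⁻²·V⁻²·Bq⁻¹·T⁻²·W = A⁻¹ · s⁻² · (kg⁻²·m⁻⁴·s⁶·A²) · s · (kg⁻²·s⁴·A²) · (kg·m²·s⁻³) = kg⁻³·m⁻²·s⁶·A³.
Left is kg⁻²·s³·A²; right is kg⁻³·m⁻²·s⁶·A³ — different.

No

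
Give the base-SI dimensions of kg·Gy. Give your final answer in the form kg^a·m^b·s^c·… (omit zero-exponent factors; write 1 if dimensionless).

Gy = J/kg (absorbed dose = energy per mass),
    = m²·s⁻².
Combining: kg·Gy = kg · (m²·s⁻²) = kg·m²·s⁻².

kg·m²·s⁻²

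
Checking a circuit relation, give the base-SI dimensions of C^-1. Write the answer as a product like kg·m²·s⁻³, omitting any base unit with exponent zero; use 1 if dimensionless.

s⁻¹·A⁻¹

C = A·s = s·A (charge = current × time).
So C⁻¹ = s⁻¹·A⁻¹.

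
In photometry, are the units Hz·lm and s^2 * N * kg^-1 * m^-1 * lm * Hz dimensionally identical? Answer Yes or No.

Left side:
  Hz = 1/s = s⁻¹ (frequency is cycles per second).
  lm = cd·sr = cd (luminous flux; sr is dimensionless).
  Combining: Hz·lm = s⁻¹ · cd = s⁻¹·cd.
Right side:
  N = kg·m/s² = kg·m·s⁻² (force = mass × acceleration).
  lm = cd·sr = cd (luminous flux; sr is dimensionless).
  Hz = 1/s = s⁻¹ (frequency is cycles per second).
  Combining: s²·N·kg⁻¹·m⁻¹·lm·Hz = s² · (kg·m·s⁻²) · kg⁻¹ · m⁻¹ · cd · s⁻¹ = s⁻¹·cd.
Both reduce to s⁻¹·cd.

Yes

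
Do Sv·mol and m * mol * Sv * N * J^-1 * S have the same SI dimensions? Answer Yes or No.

No

Left side:
  Sv = J/kg (equivalent dose = energy per mass),
      = m²·s⁻².
  Combining: Sv·mol = (m²·s⁻²) · mol = m²·s⁻²·mol.
Right side:
  Sv = m²·s⁻².
  N = kg·m·s⁻².
  J = kg·m²·s⁻².
  So J⁻¹ = kg⁻¹·m⁻²·s².
  S = kg⁻¹·m⁻²·s³·A².
  Combining: m·mol·Sv·N·J⁻¹·S = m · mol · (m²·s⁻²) · (kg·m·s⁻²) · (kg⁻¹·m⁻²·s²) · (kg⁻¹·m⁻²·s³·A²) = kg⁻¹·s·A²·mol.
Left is m²·s⁻²·mol; right is kg⁻¹·s·A²·mol — different.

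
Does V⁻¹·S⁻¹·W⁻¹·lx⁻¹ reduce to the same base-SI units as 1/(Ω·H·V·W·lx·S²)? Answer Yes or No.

Left side:
  V = W/A (potential = power per current),
      = kg·m²·s⁻³·A⁻¹.
  So V⁻¹ = kg⁻¹·m⁻²·s³·A.
  S = 1/Ω (conductance is reciprocal resistance),
      = kg⁻¹·m⁻²·s³·A².
  So S⁻¹ = kg·m²·s⁻³·A⁻².
  W = J/s (power = energy per time),
      = kg·m²·s⁻³.
  So W⁻¹ = kg⁻¹·m⁻²·s³.
  lx = lm/m² (illuminance = luminous flux per area),
      = m⁻²·cd.
  So lx⁻¹ = m²·cd⁻¹.
  Combining: V⁻¹·S⁻¹·W⁻¹·lx⁻¹ = (kg⁻¹·m⁻²·s³·A) · (kg·m²·s⁻³·A⁻²) · (kg⁻¹·m⁻²·s³) · (m²·cd⁻¹) = kg⁻¹·s³·A⁻¹·cd⁻¹.
Right side:
  Ω = kg·m²·s⁻³·A⁻².
  So Ω⁻¹ = kg⁻¹·m⁻²·s³·A².
  H = kg·m²·s⁻²·A⁻².
  So H⁻¹ = kg⁻¹·m⁻²·s²·A².
  V = kg·m²·s⁻³·A⁻¹.
  So V⁻¹ = kg⁻¹·m⁻²·s³·A.
  W = kg·m²·s⁻³.
  So W⁻¹ = kg⁻¹·m⁻²·s³.
  lx = m⁻²·cd.
  So lx⁻¹ = m²·cd⁻¹.
  S = kg⁻¹·m⁻²·s³·A².
  So S⁻² = kg²·m⁴·s⁻⁶·A⁻⁴.
  Combining: Ω⁻¹·H⁻¹·V⁻¹·W⁻¹·lx⁻¹·S⁻² = (kg⁻¹·m⁻²·s³·A²) · (kg⁻¹·m⁻²·s²·A²) · (kg⁻¹·m⁻²·s³·A) · (kg⁻¹·m⁻²·s³) · (m²·cd⁻¹) · (kg²·m⁴·s⁻⁶·A⁻⁴) = kg⁻²·m⁻²·s⁵·A·cd⁻¹.
Left is kg⁻¹·s³·A⁻¹·cd⁻¹; right is kg⁻²·m⁻²·s⁵·A·cd⁻¹ — different.

No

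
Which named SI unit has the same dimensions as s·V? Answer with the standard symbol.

Wb

V = W/A (potential = power per current),
    = kg·m²·s⁻³·A⁻¹.
Combining: s·V = s · (kg·m²·s⁻³·A⁻¹) = kg·m²·s⁻²·A⁻¹.
kg·m²·s⁻²·A⁻¹ is the base-SI form of the weber.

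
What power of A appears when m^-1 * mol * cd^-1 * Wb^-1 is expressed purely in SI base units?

1

Wb = kg·m²·s⁻²·A⁻¹.
So Wb⁻¹ = kg⁻¹·m⁻²·s²·A.
Combining: m⁻¹·mol·cd⁻¹·Wb⁻¹ = m⁻¹ · mol · cd⁻¹ · (kg⁻¹·m⁻²·s²·A) = kg⁻¹·m⁻³·s²·A·mol·cd⁻¹.
The exponent of A is 1.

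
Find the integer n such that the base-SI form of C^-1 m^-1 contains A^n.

C = A·s = s·A (charge = current × time).
So C⁻¹ = s⁻¹·A⁻¹.
Combining: C⁻¹·m⁻¹ = (s⁻¹·A⁻¹) · m⁻¹ = m⁻¹·s⁻¹·A⁻¹.
The exponent of A is -1.

-1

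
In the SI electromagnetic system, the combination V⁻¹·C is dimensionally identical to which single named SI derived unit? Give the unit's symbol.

V = W/A (potential = power per current),
    = kg·m²·s⁻³·A⁻¹.
So V⁻¹ = kg⁻¹·m⁻²·s³·A.
C = A·s = s·A (charge = current × time).
Combining: V⁻¹·C = (kg⁻¹·m⁻²·s³·A) · (s·A) = kg⁻¹·m⁻²·s⁴·A².
kg⁻¹·m⁻²·s⁴·A² is the base-SI form of the farad.

F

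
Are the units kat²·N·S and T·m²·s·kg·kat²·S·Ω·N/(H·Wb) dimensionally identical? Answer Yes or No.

No

Left side:
  kat = mol/s = s⁻¹·mol (catalytic activity).
  So kat² = s⁻²·mol².
  N = kg·m/s² = kg·m·s⁻² (force = mass × acceleration).
  S = 1/Ω (conductance is reciprocal resistance),
      = kg⁻¹·m⁻²·s³·A².
  Combining: kat²·N·S = (s⁻²·mol²) · (kg·m·s⁻²) · (kg⁻¹·m⁻²·s³·A²) = m⁻¹·s⁻¹·A²·mol².
Right side:
  T = kg·s⁻²·A⁻¹.
  H = kg·m²·s⁻²·A⁻².
  So H⁻¹ = kg⁻¹·m⁻²·s²·A².
  kat = s⁻¹·mol.
  So kat² = s⁻²·mol².
  S = kg⁻¹·m⁻²·s³·A².
  Wb = kg·m²·s⁻²·A⁻¹.
  So Wb⁻¹ = kg⁻¹·m⁻²·s²·A.
  Ω = kg·m²·s⁻³·A⁻².
  N = kg·m·s⁻².
  Combining: T·m²·s·kg·H⁻¹·kat²·S·Wb⁻¹·Ω·N = (kg·s⁻²·A⁻¹) · m² · s · kg · (kg⁻¹·m⁻²·s²·A²) · (s⁻²·mol²) · (kg⁻¹·m⁻²·s³·A²) · (kg⁻¹·m⁻²·s²·A) · (kg·m²·s⁻³·A⁻²) · (kg·m·s⁻²) = kg·m⁻¹·s⁻¹·A²·mol².
Left is m⁻¹·s⁻¹·A²·mol²; right is kg·m⁻¹·s⁻¹·A²·mol² — different.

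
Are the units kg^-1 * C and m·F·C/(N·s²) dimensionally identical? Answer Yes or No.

No

Left side:
  C = A·s = s·A (charge = current × time).
  Combining: kg⁻¹·C = kg⁻¹ · (s·A) = kg⁻¹·s·A.
Right side:
  N = kg·m/s² = kg·m·s⁻² (force = mass × acceleration).
  So N⁻¹ = kg⁻¹·m⁻¹·s².
  F = C/V (capacitance = charge per voltage),
      = A·s/(kg·m²·s⁻³·A⁻¹) (substituting C and V),
      = kg⁻¹·m⁻²·s⁴·A².
  C = A·s = s·A (charge = current × time).
  Combining: m·N⁻¹·s⁻²·F·C = m · (kg⁻¹·m⁻¹·s²) · s⁻² · (kg⁻¹·m⁻²·s⁴·A²) · (s·A) = kg⁻²·m⁻²·s⁵·A³.
Left is kg⁻¹·s·A; right is kg⁻²·m⁻²·s⁵·A³ — different.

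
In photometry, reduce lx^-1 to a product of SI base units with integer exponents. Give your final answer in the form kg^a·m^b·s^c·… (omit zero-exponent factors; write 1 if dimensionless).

lx = m⁻²·cd.
So lx⁻¹ = m²·cd⁻¹.

m²·cd⁻¹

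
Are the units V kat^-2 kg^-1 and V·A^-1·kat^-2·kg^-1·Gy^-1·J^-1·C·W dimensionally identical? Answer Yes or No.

No

Left side:
  V = kg·m²·s⁻³·A⁻¹.
  kat = s⁻¹·mol.
  So kat⁻² = s²·mol⁻².
  Combining: V·kat⁻²·kg⁻¹ = (kg·m²·s⁻³·A⁻¹) · (s²·mol⁻²) · kg⁻¹ = m²·s⁻¹·A⁻¹·mol⁻².
Right side:
  V = kg·m²·s⁻³·A⁻¹.
  kat = s⁻¹·mol.
  So kat⁻² = s²·mol⁻².
  Gy = m²·s⁻².
  So Gy⁻¹ = m⁻²·s².
  J = kg·m²·s⁻².
  So J⁻¹ = kg⁻¹·m⁻²·s².
  C = s·A.
  W = kg·m²·s⁻³.
  Combining: V·A⁻¹·kat⁻²·kg⁻¹·Gy⁻¹·J⁻¹·C·W = (kg·m²·s⁻³·A⁻¹) · A⁻¹ · (s²·mol⁻²) · kg⁻¹ · (m⁻²·s²) · (kg⁻¹·m⁻²·s²) · (s·A) · (kg·m²·s⁻³) = s·A⁻¹·mol⁻².
Left is m²·s⁻¹·A⁻¹·mol⁻²; right is s·A⁻¹·mol⁻² — different.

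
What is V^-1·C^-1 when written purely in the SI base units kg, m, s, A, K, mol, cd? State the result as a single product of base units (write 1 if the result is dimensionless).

V = W/A (potential = power per current),
    = kg·m²·s⁻³·A⁻¹.
So V⁻¹ = kg⁻¹·m⁻²·s³·A.
C = A·s = s·A (charge = current × time).
So C⁻¹ = s⁻¹·A⁻¹.
Combining: V⁻¹·C⁻¹ = (kg⁻¹·m⁻²·s³·A) · (s⁻¹·A⁻¹) = kg⁻¹·m⁻²·s².

kg⁻¹·m⁻²·s²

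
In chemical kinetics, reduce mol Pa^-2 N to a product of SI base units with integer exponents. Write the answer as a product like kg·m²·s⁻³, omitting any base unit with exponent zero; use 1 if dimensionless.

Pa = N/m² (pressure = force per area),
    = kg·m⁻¹·s⁻².
So Pa⁻² = kg⁻²·m²·s⁴.
N = kg·m/s² = kg·m·s⁻² (force = mass × acceleration).
Combining: mol·Pa⁻²·N = mol · (kg⁻²·m²·s⁴) · (kg·m·s⁻²) = kg⁻¹·m³·s²·mol.

kg⁻¹·m³·s²·mol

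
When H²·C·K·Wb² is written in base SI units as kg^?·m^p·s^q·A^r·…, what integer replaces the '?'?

4

H = kg·m²·s⁻²·A⁻².
So H² = kg²·m⁴·s⁻⁴·A⁻⁴.
C = s·A.
Wb = kg·m²·s⁻²·A⁻¹.
So Wb² = kg²·m⁴·s⁻⁴·A⁻².
Combining: H²·C·K·Wb² = (kg²·m⁴·s⁻⁴·A⁻⁴) · (s·A) · K · (kg²·m⁴·s⁻⁴·A⁻²) = kg⁴·m⁸·s⁻⁷·A⁻⁵·K.
The exponent of kg is 4.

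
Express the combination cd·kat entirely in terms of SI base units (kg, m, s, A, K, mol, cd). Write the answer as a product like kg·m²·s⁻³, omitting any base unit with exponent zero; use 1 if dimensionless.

s⁻¹·mol·cd

kat = mol/s = s⁻¹·mol (catalytic activity).
Combining: cd·kat = cd · (s⁻¹·mol) = s⁻¹·mol·cd.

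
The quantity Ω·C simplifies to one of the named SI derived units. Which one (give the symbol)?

Wb

Ω = kg·m²·s⁻³·A⁻².
C = s·A.
Combining: Ω·C = (kg·m²·s⁻³·A⁻²) · (s·A) = kg·m²·s⁻²·A⁻¹.
kg·m²·s⁻²·A⁻¹ is the base-SI form of the weber.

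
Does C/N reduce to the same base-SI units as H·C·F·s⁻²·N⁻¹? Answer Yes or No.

Left side:
  N = kg·m/s² = kg·m·s⁻² (force = mass × acceleration).
  So N⁻¹ = kg⁻¹·m⁻¹·s².
  C = A·s = s·A (charge = current × time).
  Combining: N⁻¹·C = (kg⁻¹·m⁻¹·s²) · (s·A) = kg⁻¹·m⁻¹·s³·A.
Right side:
  H = Wb/A (inductance = flux per current),
      = kg·m²·s⁻²·A⁻².
  C = A·s = s·A (charge = current × time).
  F = C/V (capacitance = charge per voltage),
      = A·s/(kg·m²·s⁻³·A⁻¹) (substituting C and V),
      = kg⁻¹·m⁻²·s⁴·A².
  N = kg·m/s² = kg·m·s⁻² (force = mass × acceleration).
  So N⁻¹ = kg⁻¹·m⁻¹·s².
  Combining: H·C·F·s⁻²·N⁻¹ = (kg·m²·s⁻²·A⁻²) · (s·A) · (kg⁻¹·m⁻²·s⁴·A²) · s⁻² · (kg⁻¹·m⁻¹·s²) = kg⁻¹·m⁻¹·s³·A.
Both reduce to kg⁻¹·m⁻¹·s³·A.

Yes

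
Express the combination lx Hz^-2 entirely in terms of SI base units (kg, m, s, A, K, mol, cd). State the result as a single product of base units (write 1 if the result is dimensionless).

m⁻²·s²·cd

lx = lm/m² (illuminance = luminous flux per area),
    = m⁻²·cd.
Hz = 1/s = s⁻¹ (frequency is cycles per second).
So Hz⁻² = s².
Combining: lx·Hz⁻² = (m⁻²·cd) · s² = m⁻²·s²·cd.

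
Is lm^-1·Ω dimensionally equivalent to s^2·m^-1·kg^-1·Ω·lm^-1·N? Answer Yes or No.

Left side:
  lm = cd.
  So lm⁻¹ = cd⁻¹.
  Ω = kg·m²·s⁻³·A⁻².
  Combining: lm⁻¹·Ω = cd⁻¹ · (kg·m²·s⁻³·A⁻²) = kg·m²·s⁻³·A⁻²·cd⁻¹.
Right side:
  Ω = kg·m²·s⁻³·A⁻².
  lm = cd.
  So lm⁻¹ = cd⁻¹.
  N = kg·m·s⁻².
  Combining: s²·m⁻¹·kg⁻¹·Ω·lm⁻¹·N = s² · m⁻¹ · kg⁻¹ · (kg·m²·s⁻³·A⁻²) · cd⁻¹ · (kg·m·s⁻²) = kg·m²·s⁻³·A⁻²·cd⁻¹.
Both reduce to kg·m²·s⁻³·A⁻²·cd⁻¹.

Yes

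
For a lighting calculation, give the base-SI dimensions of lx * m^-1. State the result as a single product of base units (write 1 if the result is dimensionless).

lx = m⁻²·cd.
Combining: lx·m⁻¹ = (m⁻²·cd) · m⁻¹ = m⁻³·cd.

m⁻³·cd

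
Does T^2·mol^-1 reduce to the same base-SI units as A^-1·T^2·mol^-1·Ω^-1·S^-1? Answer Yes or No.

No

Left side:
  T = kg·s⁻²·A⁻¹.
  So T² = kg²·s⁻⁴·A⁻².
  Combining: T²·mol⁻¹ = (kg²·s⁻⁴·A⁻²) · mol⁻¹ = kg²·s⁻⁴·A⁻²·mol⁻¹.
Right side:
  T = kg·s⁻²·A⁻¹.
  So T² = kg²·s⁻⁴·A⁻².
  Ω = kg·m²·s⁻³·A⁻².
  So Ω⁻¹ = kg⁻¹·m⁻²·s³·A².
  S = kg⁻¹·m⁻²·s³·A².
  So S⁻¹ = kg·m²·s⁻³·A⁻².
  Combining: A⁻¹·T²·mol⁻¹·Ω⁻¹·S⁻¹ = A⁻¹ · (kg²·s⁻⁴·A⁻²) · mol⁻¹ · (kg⁻¹·m⁻²·s³·A²) · (kg·m²·s⁻³·A⁻²) = kg²·s⁻⁴·A⁻³·mol⁻¹.
Left is kg²·s⁻⁴·A⁻²·mol⁻¹; right is kg²·s⁻⁴·A⁻³·mol⁻¹ — different.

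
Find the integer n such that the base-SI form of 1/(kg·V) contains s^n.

V = kg·m²·s⁻³·A⁻¹.
So V⁻¹ = kg⁻¹·m⁻²·s³·A.
Combining: kg⁻¹·V⁻¹ = kg⁻¹ · (kg⁻¹·m⁻²·s³·A) = kg⁻²·m⁻²·s³·A.
The exponent of s is 3.

3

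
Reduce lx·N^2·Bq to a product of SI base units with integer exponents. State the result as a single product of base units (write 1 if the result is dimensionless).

kg²·s⁻⁵·cd

lx = lm/m² (illuminance = luminous flux per area),
    = m⁻²·cd.
N = kg·m/s² = kg·m·s⁻² (force = mass × acceleration).
So N² = kg²·m²·s⁻⁴.
Bq = 1/s = s⁻¹ (activity is decays per second).
Combining: lx·N²·Bq = (m⁻²·cd) · (kg²·m²·s⁻⁴) · s⁻¹ = kg²·s⁻⁵·cd.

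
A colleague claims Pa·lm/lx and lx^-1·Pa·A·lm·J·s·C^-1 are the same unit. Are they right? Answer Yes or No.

Left side:
  Pa = N/m² (pressure = force per area),
      = kg·m⁻¹·s⁻².
  lm = cd·sr = cd (luminous flux; sr is dimensionless).
  lx = lm/m² (illuminance = luminous flux per area),
      = m⁻²·cd.
  So lx⁻¹ = m²·cd⁻¹.
  Combining: Pa·lm·lx⁻¹ = (kg·m⁻¹·s⁻²) · cd · (m²·cd⁻¹) = kg·m·s⁻².
Right side:
  lx = lm/m² (illuminance = luminous flux per area),
      = m⁻²·cd.
  So lx⁻¹ = m²·cd⁻¹.
  Pa = N/m² (pressure = force per area),
      = kg·m⁻¹·s⁻².
  lm = cd·sr = cd (luminous flux; sr is dimensionless).
  J = N·m (work = force × distance),
      = kg·m²·s⁻².
  C = A·s = s·A (charge = current × time).
  So C⁻¹ = s⁻¹·A⁻¹.
  Combining: lx⁻¹·Pa·A·lm·J·s·C⁻¹ = (m²·cd⁻¹) · (kg·m⁻¹·s⁻²) · A · cd · (kg·m²·s⁻²) · s · (s⁻¹·A⁻¹) = kg²·m³·s⁻⁴.
Left is kg·m·s⁻²; right is kg²·m³·s⁻⁴ — different.

No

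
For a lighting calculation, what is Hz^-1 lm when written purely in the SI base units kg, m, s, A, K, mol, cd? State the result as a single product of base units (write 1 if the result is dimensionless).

Hz = 1/s = s⁻¹ (frequency is cycles per second).
So Hz⁻¹ = s.
lm = cd·sr = cd (luminous flux; sr is dimensionless).
Combining: Hz⁻¹·lm = s · cd = s·cd.

s·cd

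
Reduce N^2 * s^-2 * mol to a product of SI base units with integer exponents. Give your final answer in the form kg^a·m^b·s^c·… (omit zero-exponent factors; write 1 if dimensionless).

N = kg·m/s² = kg·m·s⁻² (force = mass × acceleration).
So N² = kg²·m²·s⁻⁴.
Combining: N²·s⁻²·mol = (kg²·m²·s⁻⁴) · s⁻² · mol = kg²·m²·s⁻⁶·mol.

kg²·m²·s⁻⁶·mol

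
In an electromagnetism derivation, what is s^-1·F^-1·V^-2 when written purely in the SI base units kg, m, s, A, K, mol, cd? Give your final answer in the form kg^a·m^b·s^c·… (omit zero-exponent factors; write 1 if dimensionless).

kg⁻¹·m⁻²·s

F = kg⁻¹·m⁻²·s⁴·A².
So F⁻¹ = kg·m²·s⁻⁴·A⁻².
V = kg·m²·s⁻³·A⁻¹.
So V⁻² = kg⁻²·m⁻⁴·s⁶·A².
Combining: s⁻¹·F⁻¹·V⁻² = s⁻¹ · (kg·m²·s⁻⁴·A⁻²) · (kg⁻²·m⁻⁴·s⁶·A²) = kg⁻¹·m⁻²·s.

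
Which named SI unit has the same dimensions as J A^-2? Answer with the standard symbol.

H

J = N·m (work = force × distance),
    = kg·m²·s⁻².
Combining: J·A⁻² = (kg·m²·s⁻²) · A⁻² = kg·m²·s⁻²·A⁻².
kg·m²·s⁻²·A⁻² is the base-SI form of the henry.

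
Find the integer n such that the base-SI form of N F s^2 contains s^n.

4

N = kg·m/s² = kg·m·s⁻² (force = mass × acceleration).
F = C/V (capacitance = charge per voltage),
    = A·s/(kg·m²·s⁻³·A⁻¹) (substituting C and V),
    = kg⁻¹·m⁻²·s⁴·A².
Combining: N·F·s² = (kg·m·s⁻²) · (kg⁻¹·m⁻²·s⁴·A²) · s² = m⁻¹·s⁴·A².
The exponent of s is 4.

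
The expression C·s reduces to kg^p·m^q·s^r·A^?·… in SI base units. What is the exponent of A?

1

C = s·A.
Combining: C·s = (s·A) · s = s²·A.
The exponent of A is 1.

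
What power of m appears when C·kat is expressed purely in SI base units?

0

C = s·A.
kat = s⁻¹·mol.
Combining: C·kat = (s·A) · (s⁻¹·mol) = A·mol.
The exponent of m is 0.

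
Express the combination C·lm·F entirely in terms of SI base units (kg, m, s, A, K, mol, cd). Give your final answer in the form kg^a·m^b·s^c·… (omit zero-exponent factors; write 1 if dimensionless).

C = A·s = s·A (charge = current × time).
lm = cd·sr = cd (luminous flux; sr is dimensionless).
F = C/V (capacitance = charge per voltage),
    = A·s/(kg·m²·s⁻³·A⁻¹) (substituting C and V),
    = kg⁻¹·m⁻²·s⁴·A².
Combining: C·lm·F = (s·A) · cd · (kg⁻¹·m⁻²·s⁴·A²) = kg⁻¹·m⁻²·s⁵·A³·cd.

kg⁻¹·m⁻²·s⁵·A³·cd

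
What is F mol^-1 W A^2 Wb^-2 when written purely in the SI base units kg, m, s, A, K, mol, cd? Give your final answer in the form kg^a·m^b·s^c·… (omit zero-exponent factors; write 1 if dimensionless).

F = C/V (capacitance = charge per voltage),
    = A·s/(kg·m²·s⁻³·A⁻¹) (substituting C and V),
    = kg⁻¹·m⁻²·s⁴·A².
W = J/s (power = energy per time),
    = kg·m²·s⁻³.
Wb = V·s (flux: a volt is a weber per second),
    = kg·m²·s⁻²·A⁻¹.
So Wb⁻² = kg⁻²·m⁻⁴·s⁴·A².
Combining: F·mol⁻¹·W·A²·Wb⁻² = (kg⁻¹·m⁻²·s⁴·A²) · mol⁻¹ · (kg·m²·s⁻³) · A² · (kg⁻²·m⁻⁴·s⁴·A²) = kg⁻²·m⁻⁴·s⁵·A⁶·mol⁻¹.

kg⁻²·m⁻⁴·s⁵·A⁶·mol⁻¹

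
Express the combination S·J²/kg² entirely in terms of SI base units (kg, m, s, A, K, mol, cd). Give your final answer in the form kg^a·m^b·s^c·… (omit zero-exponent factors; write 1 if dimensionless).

kg⁻¹·m²·s⁻¹·A²

S = 1/Ω (conductance is reciprocal resistance),
    = kg⁻¹·m⁻²·s³·A².
J = N·m (work = force × distance),
    = kg·m²·s⁻².
So J² = kg²·m⁴·s⁻⁴.
Combining: S·J²·kg⁻² = (kg⁻¹·m⁻²·s³·A²) · (kg²·m⁴·s⁻⁴) · kg⁻² = kg⁻¹·m²·s⁻¹·A².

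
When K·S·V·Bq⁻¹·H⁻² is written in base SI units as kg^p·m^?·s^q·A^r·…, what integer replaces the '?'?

S = 1/Ω (conductance is reciprocal resistance),
    = kg⁻¹·m⁻²·s³·A².
V = W/A (potential = power per current),
    = kg·m²·s⁻³·A⁻¹.
Bq = 1/s = s⁻¹ (activity is decays per second).
So Bq⁻¹ = s.
H = Wb/A (inductance = flux per current),
    = kg·m²·s⁻²·A⁻².
So H⁻² = kg⁻²·m⁻⁴·s⁴·A⁴.
Combining: K·S·V·Bq⁻¹·H⁻² = K · (kg⁻¹·m⁻²·s³·A²) · (kg·m²·s⁻³·A⁻¹) · s · (kg⁻²·m⁻⁴·s⁴·A⁴) = kg⁻²·m⁻⁴·s⁵·A⁵·K.
The exponent of m is -4.

-4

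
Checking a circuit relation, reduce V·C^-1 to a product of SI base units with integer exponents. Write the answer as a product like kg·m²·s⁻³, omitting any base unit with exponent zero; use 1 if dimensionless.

V = W/A (potential = power per current),
    = kg·m²·s⁻³·A⁻¹.
C = A·s = s·A (charge = current × time).
So C⁻¹ = s⁻¹·A⁻¹.
Combining: V·C⁻¹ = (kg·m²·s⁻³·A⁻¹) · (s⁻¹·A⁻¹) = kg·m²·s⁻⁴·A⁻².

kg·m²·s⁻⁴·A⁻²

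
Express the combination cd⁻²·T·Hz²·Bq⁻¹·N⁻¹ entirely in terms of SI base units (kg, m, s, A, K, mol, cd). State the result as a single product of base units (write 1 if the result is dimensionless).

T = kg·s⁻²·A⁻¹.
Hz = s⁻¹.
So Hz² = s⁻².
Bq = s⁻¹.
So Bq⁻¹ = s.
N = kg·m·s⁻².
So N⁻¹ = kg⁻¹·m⁻¹·s².
Combining: cd⁻²·T·Hz²·Bq⁻¹·N⁻¹ = cd⁻² · (kg·s⁻²·A⁻¹) · s⁻² · s · (kg⁻¹·m⁻¹·s²) = m⁻¹·s⁻¹·A⁻¹·cd⁻².

m⁻¹·s⁻¹·A⁻¹·cd⁻²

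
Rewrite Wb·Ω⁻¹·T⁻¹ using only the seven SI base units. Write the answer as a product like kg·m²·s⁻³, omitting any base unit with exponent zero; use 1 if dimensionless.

kg⁻¹·s³·A²

Wb = V·s (flux: a volt is a weber per second),
    = kg·m²·s⁻²·A⁻¹.
Ω = V/A (resistance = voltage per current),
    = kg·m²·s⁻³·A⁻².
So Ω⁻¹ = kg⁻¹·m⁻²·s³·A².
T = Wb/m² (flux density = flux per area),
    = kg·s⁻²·A⁻¹.
So T⁻¹ = kg⁻¹·s²·A.
Combining: Wb·Ω⁻¹·T⁻¹ = (kg·m²·s⁻²·A⁻¹) · (kg⁻¹·m⁻²·s³·A²) · (kg⁻¹·s²·A) = kg⁻¹·s³·A².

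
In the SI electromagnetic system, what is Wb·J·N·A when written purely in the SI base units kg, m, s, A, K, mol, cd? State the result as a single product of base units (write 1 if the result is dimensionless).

Wb = V·s (flux: a volt is a weber per second),
    = kg·m²·s⁻²·A⁻¹.
J = N·m (work = force × distance),
    = kg·m²·s⁻².
N = kg·m/s² = kg·m·s⁻² (force = mass × acceleration).
Combining: Wb·J·N·A = (kg·m²·s⁻²·A⁻¹) · (kg·m²·s⁻²) · (kg·m·s⁻²) · A = kg³·m⁵·s⁻⁶.

kg³·m⁵·s⁻⁶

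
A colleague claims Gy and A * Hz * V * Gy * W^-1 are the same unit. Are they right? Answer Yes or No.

No

Left side:
  Gy = m²·s⁻².
Right side:
  Hz = 1/s = s⁻¹ (frequency is cycles per second).
  V = W/A (potential = power per current),
      = kg·m²·s⁻³·A⁻¹.
  Gy = J/kg (absorbed dose = energy per mass),
      = m²·s⁻².
  W = J/s (power = energy per time),
      = kg·m²·s⁻³.
  So W⁻¹ = kg⁻¹·m⁻²·s³.
  Combining: A·Hz·V·Gy·W⁻¹ = A · s⁻¹ · (kg·m²·s⁻³·A⁻¹) · (m²·s⁻²) · (kg⁻¹·m⁻²·s³) = m²·s⁻³.
Left is m²·s⁻²; right is m²·s⁻³ — different.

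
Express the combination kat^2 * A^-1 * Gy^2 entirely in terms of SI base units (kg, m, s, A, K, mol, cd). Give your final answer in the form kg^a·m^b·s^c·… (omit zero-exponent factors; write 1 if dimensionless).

kat = s⁻¹·mol.
So kat² = s⁻²·mol².
Gy = m²·s⁻².
So Gy² = m⁴·s⁻⁴.
Combining: kat²·A⁻¹·Gy² = (s⁻²·mol²) · A⁻¹ · (m⁴·s⁻⁴) = m⁴·s⁻⁶·A⁻¹·mol².

m⁴·s⁻⁶·A⁻¹·mol²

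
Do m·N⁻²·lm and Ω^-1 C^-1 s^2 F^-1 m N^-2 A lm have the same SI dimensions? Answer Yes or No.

Yes

Left side:
  N = kg·m/s² = kg·m·s⁻² (force = mass × acceleration).
  So N⁻² = kg⁻²·m⁻²·s⁴.
  lm = cd·sr = cd (luminous flux; sr is dimensionless).
  Combining: m·N⁻²·lm = m · (kg⁻²·m⁻²·s⁴) · cd = kg⁻²·m⁻¹·s⁴·cd.
Right side:
  Ω = kg·m²·s⁻³·A⁻².
  So Ω⁻¹ = kg⁻¹·m⁻²·s³·A².
  C = s·A.
  So C⁻¹ = s⁻¹·A⁻¹.
  F = kg⁻¹·m⁻²·s⁴·A².
  So F⁻¹ = kg·m²·s⁻⁴·A⁻².
  N = kg·m·s⁻².
  So N⁻² = kg⁻²·m⁻²·s⁴.
  lm = cd.
  Combining: Ω⁻¹·C⁻¹·s²·F⁻¹·m·N⁻²·A·lm = (kg⁻¹·m⁻²·s³·A²) · (s⁻¹·A⁻¹) · s² · (kg·m²·s⁻⁴·A⁻²) · m · (kg⁻²·m⁻²·s⁴) · A · cd = kg⁻²·m⁻¹·s⁴·cd.
Both reduce to kg⁻²·m⁻¹·s⁴·cd.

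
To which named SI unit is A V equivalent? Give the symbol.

V = kg·m²·s⁻³·A⁻¹.
Combining: A·V = A · (kg·m²·s⁻³·A⁻¹) = kg·m²·s⁻³.
kg·m²·s⁻³ is the base-SI form of the watt.

W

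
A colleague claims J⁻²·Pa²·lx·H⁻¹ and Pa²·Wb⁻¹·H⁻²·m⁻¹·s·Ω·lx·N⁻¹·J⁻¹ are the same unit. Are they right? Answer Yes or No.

Left side:
  J = kg·m²·s⁻².
  So J⁻² = kg⁻²·m⁻⁴·s⁴.
  Pa = kg·m⁻¹·s⁻².
  So Pa² = kg²·m⁻²·s⁻⁴.
  lx = m⁻²·cd.
  H = kg·m²·s⁻²·A⁻².
  So H⁻¹ = kg⁻¹·m⁻²·s²·A².
  Combining: J⁻²·Pa²·lx·H⁻¹ = (kg⁻²·m⁻⁴·s⁴) · (kg²·m⁻²·s⁻⁴) · (m⁻²·cd) · (kg⁻¹·m⁻²·s²·A²) = kg⁻¹·m⁻¹⁰·s²·A²·cd.
Right side:
  Pa = N/m² (pressure = force per area),
      = kg·m⁻¹·s⁻².
  So Pa² = kg²·m⁻²·s⁻⁴.
  Wb = V·s (flux: a volt is a weber per second),
      = kg·m²·s⁻²·A⁻¹.
  So Wb⁻¹ = kg⁻¹·m⁻²·s²·A.
  H = Wb/A (inductance = flux per current),
      = kg·m²·s⁻²·A⁻².
  So H⁻² = kg⁻²·m⁻⁴·s⁴·A⁴.
  Ω = V/A (resistance = voltage per current),
      = kg·m²·s⁻³·A⁻².
  lx = lm/m² (illuminance = luminous flux per area),
      = m⁻²·cd.
  N = kg·m/s² = kg·m·s⁻² (force = mass × acceleration).
  So N⁻¹ = kg⁻¹·m⁻¹·s².
  J = N·m (work = force × distance),
      = kg·m²·s⁻².
  So J⁻¹ = kg⁻¹·m⁻²·s².
  Combining: Pa²·Wb⁻¹·H⁻²·m⁻¹·s·Ω·lx·N⁻¹·J⁻¹ = (kg²·m⁻²·s⁻⁴) · (kg⁻¹·m⁻²·s²·A) · (kg⁻²·m⁻⁴·s⁴·A⁴) · m⁻¹ · s · (kg·m²·s⁻³·A⁻²) · (m⁻²·cd) · (kg⁻¹·m⁻¹·s²) · (kg⁻¹·m⁻²·s²) = kg⁻²·m⁻¹²·s⁴·A³·cd.
Left is kg⁻¹·m⁻¹⁰·s²·A²·cd; right is kg⁻²·m⁻¹²·s⁴·A³·cd — different.

No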